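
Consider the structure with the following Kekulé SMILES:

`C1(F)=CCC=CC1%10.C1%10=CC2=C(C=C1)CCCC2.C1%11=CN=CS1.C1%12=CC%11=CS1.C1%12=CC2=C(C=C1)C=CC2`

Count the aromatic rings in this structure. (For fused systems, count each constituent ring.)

The SMILES encodes a six-membered carbon ring with two isolated C=C double bonds and two sp³ carbons; a six-membered carbon ring with three alternating C=C double bonds, fused to a saturated six-membered carbon ring; a five-membered ring with a sulfur at position 1 and a nitrogen at position 3 (in a C=N bond), with two double bonds; a five-membered ring of four carbons and one sulfur, with two C=C double bonds; a six-membered carbon ring with three alternating C=C double bonds, fused to a five-membered carbon ring containing one C=C double bond and one sp³ carbon.
The 6-membered ring has two sp³ carbons, so it is not fully conjugated — not aromatic (1,4-cyclohexadiene).
The second 6-membered ring has a continuous p-orbital overlap around the ring; 3 ring double bonds give 6 π electrons. Since 6 = 4n+2 (n=1), it is aromatic (benzene ring).
The third 6-membered ring has four sp³ carbons, so it is not fully conjugated — not aromatic (cyclohexane ring).
The 5-membered ring with one sulfur and one =N– has a continuous p-orbital overlap around the ring; 2 ring double bonds (4 π electrons) plus a heteroatom lone pair (2) give 6 π electrons. Since 6 = 4n+2 (n=1), it is aromatic (thiazole).
The 5-membered ring with one sulfur is fully conjugated (every ring atom contributes a p orbital); 2 ring double bonds (4 π electrons) plus a heteroatom lone pair (2) give 6 π electrons. That satisfies 4n+2 with n=1, so it is aromatic (thiophene).
The fourth 6-membered ring has a continuous p-orbital overlap around the ring; 3 ring double bonds give 6 π electrons. 6 = 4(1)+2, so it is aromatic (benzene ring).
The 5-membered ring has one sp³ carbon, so it is not fully conjugated — not aromatic (cyclopentene ring).
4 of the 7 rings are aromatic. Total: 4.

4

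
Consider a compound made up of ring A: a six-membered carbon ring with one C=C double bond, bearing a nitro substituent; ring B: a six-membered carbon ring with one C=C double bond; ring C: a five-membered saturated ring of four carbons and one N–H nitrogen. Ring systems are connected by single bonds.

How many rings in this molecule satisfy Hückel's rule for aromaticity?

0

Ring A has four sp³ carbons, so it is not fully conjugated — not aromatic (cyclohexene).
Ring B has four sp³ carbons, so it is not fully conjugated — not aromatic (cyclohexene).
Ring C has only sp³ atoms, so it is not fully conjugated — not aromatic (pyrrolidine).
No ring is aromatic. Total: 0.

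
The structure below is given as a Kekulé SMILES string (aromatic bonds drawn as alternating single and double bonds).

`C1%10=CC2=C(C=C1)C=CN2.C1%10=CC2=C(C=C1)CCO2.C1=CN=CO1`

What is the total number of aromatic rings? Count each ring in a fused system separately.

The SMILES encodes a six-membered carbon ring with three alternating C=C double bonds, fused to a five-membered ring containing one N–H nitrogen and two C=C double bonds; a six-membered carbon ring with three alternating C=C double bonds, fused to a five-membered ring containing one oxygen and two sp³ carbons; a five-membered ring with an oxygen at position 1 and a nitrogen at position 3 (in a C=N bond), with two double bonds.
The fused 6/5-membered bicyclic (with one N–H) is a single π system with 9 sp² atoms and 10 π electrons from ring double bonds plus a heteroatom lone pair. 10 = 4(2)+2, so the system is aromatic and both rings count as aromatic (indole).
The 6-membered ring is fully conjugated (every ring atom contributes a p orbital); 3 ring double bonds give 6 π electrons. That satisfies 4n+2 with n=1, so it is aromatic (benzene ring).
The 5-membered ring with one oxygen has two sp³ carbons, so it is not fully conjugated — not aromatic (oxolane ring).
The 5-membered ring with one oxygen and one =N– has a continuous p-orbital overlap around the ring; 2 ring double bonds (4 π electrons) plus a heteroatom lone pair (2) give 6 π electrons. Since 6 = 4n+2 (n=1), it is aromatic (oxazole).
4 of the 5 rings are aromatic. Total: 4.

4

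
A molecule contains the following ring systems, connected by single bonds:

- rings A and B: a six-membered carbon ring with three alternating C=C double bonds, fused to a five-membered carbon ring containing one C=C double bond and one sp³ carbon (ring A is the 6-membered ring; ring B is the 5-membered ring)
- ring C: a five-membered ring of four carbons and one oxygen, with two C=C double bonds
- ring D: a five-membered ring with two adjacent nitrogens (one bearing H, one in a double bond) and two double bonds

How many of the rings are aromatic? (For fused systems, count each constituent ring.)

3

Ring A is planar and fully conjugated; 3 ring double bonds give 6 π electrons. That satisfies 4n+2 with n=1, so ring A is aromatic (benzene ring).
Ring B has one sp³ carbon, so it is not fully conjugated — not aromatic (cyclopentene ring).
Ring C is planar and fully conjugated; 2 ring double bonds (4 π electrons) plus a heteroatom lone pair (2) give 6 π electrons. 6 = 4(1)+2, so ring C is aromatic (furan).
Ring D is planar and fully conjugated; 2 ring double bonds (4 π electrons) plus a heteroatom lone pair (2) give 6 π electrons. 6 = 4(1)+2, so ring D is aromatic (pyrazole).
Aromatic: A, C, D. Total: 3.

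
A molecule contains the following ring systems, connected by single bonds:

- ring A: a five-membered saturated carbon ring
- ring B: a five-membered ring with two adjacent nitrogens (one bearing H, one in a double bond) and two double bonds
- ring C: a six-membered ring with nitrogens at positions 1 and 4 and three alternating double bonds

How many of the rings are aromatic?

2

Ring A has only sp³ atoms, so it is not fully conjugated — not aromatic (cyclopentane).
Ring B is planar and fully conjugated; 2 ring double bonds (4 π electrons) plus a heteroatom lone pair (2) give 6 π electrons. 6 = 4(1)+2, so ring B is aromatic (pyrazole).
Ring C is planar and fully conjugated; 3 ring double bonds give 6 π electrons. That satisfies 4n+2 with n=1, so ring C is aromatic (pyrazine).
Aromatic: B, C. Total: 2.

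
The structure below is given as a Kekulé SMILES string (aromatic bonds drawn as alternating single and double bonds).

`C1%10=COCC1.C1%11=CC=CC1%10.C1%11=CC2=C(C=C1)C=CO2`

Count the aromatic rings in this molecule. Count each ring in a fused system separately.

The SMILES encodes a five-membered ring of four carbons and one oxygen, with one C=C double bond and two sp³ carbons; a five-membered carbon ring with two conjugated C=C double bonds and one sp³ carbon; a six-membered carbon ring with three alternating C=C double bonds, fused to a five-membered ring containing one oxygen and two C=C double bonds.
The 5-membered ring with one oxygen has two sp³ carbons, so it is not fully conjugated — not aromatic (2,3-dihydrofuran).
The 5-membered ring has one sp³ carbon, so it is not fully conjugated — not aromatic (cyclopentadiene).
The fused 6/5-membered bicyclic (with one oxygen) is a single π system with 9 sp² atoms and 10 π electrons from ring double bonds plus a heteroatom lone pair. 10 = 4(2)+2, so the system is aromatic and both rings count as aromatic (benzofuran).
2 of the 4 rings are aromatic. Total: 2.

2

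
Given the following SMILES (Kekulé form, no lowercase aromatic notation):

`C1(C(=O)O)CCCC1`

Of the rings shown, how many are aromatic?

The SMILES encodes a five-membered saturated carbon ring.
The 5-membered ring has only sp³ atoms, so it is not fully conjugated — not aromatic (cyclopentane).

0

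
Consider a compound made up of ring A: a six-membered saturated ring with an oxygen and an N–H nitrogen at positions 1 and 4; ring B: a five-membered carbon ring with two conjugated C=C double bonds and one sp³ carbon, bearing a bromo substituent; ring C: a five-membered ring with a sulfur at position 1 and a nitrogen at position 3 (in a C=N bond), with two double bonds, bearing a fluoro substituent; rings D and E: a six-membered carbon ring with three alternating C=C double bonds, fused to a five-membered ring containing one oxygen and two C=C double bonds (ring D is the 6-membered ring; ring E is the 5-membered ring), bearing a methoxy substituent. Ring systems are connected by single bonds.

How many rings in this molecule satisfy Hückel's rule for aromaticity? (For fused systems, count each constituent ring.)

3

Ring A has only sp³ atoms, so it is not fully conjugated — not aromatic (morpholine).
Ring B has one sp³ carbon, so it is not fully conjugated — not aromatic (cyclopentadiene).
Ring C is fully conjugated (every ring atom contributes a p orbital); 2 ring double bonds (4 π electrons) plus a heteroatom lone pair (2) give 6 π electrons. That satisfies 4n+2 with n=1, so ring C is aromatic (thiazole).
Rings D and E form a fused bicyclic system (with one oxygen) with 9 sp² atoms and 10 π electrons from ring double bonds plus a heteroatom lone pair. 10 = 4(2)+2, so the system is aromatic and both rings count as aromatic (benzofuran).
Aromatic: C, D, E. Total: 3.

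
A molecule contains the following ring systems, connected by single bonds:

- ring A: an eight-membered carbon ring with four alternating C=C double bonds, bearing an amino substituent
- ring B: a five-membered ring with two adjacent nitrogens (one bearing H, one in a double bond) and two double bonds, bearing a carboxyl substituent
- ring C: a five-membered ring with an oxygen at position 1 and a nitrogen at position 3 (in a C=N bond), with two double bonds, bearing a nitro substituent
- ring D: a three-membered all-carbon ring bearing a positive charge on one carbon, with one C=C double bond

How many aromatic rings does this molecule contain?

3

Ring A has only sp² ring atoms; a planar conformation would have a fully conjugated π system of 8 electrons. But 8 = 4(2), which is 4n not 4n+2, so ring A is not aromatic (cyclooctatetraene) — cyclooctatetraene distorts into a non-planar tub to avoid antiaromaticity.
Ring B is fully conjugated (every ring atom contributes a p orbital); 2 ring double bonds (4 π electrons) plus a heteroatom lone pair (2) give 6 π electrons. That satisfies 4n+2 with n=1, so ring B is aromatic (pyrazole).
Ring C has a continuous p-orbital overlap around the ring; 2 ring double bonds (4 π electrons) plus a heteroatom lone pair (2) give 6 π electrons. That satisfies 4n+2 with n=1, so ring C is aromatic (oxazole).
Ring D is planar and fully conjugated; 1 ring double bond (2 π electrons) plus the carbocation's empty p orbital (0, but keeps the ring conjugated) give 2 π electrons. Since 2 = 4n+2 (n=0), ring D is aromatic (cyclopropenyl cation).
Aromatic: B, C, D. Total: 3.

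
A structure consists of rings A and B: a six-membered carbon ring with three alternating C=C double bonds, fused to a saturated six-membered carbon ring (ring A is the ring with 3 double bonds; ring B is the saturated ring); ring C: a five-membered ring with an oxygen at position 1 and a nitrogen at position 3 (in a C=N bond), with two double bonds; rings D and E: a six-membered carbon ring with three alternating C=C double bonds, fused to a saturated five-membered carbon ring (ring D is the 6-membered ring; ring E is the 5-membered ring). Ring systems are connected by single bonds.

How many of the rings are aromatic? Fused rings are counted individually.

Ring A is fully conjugated (every ring atom contributes a p orbital); 3 ring double bonds give 6 π electrons. 6 = 4(1)+2, so ring A is aromatic (benzene ring).
Ring B has four sp³ carbons, so it is not fully conjugated — not aromatic (cyclohexane ring).
Ring C is fully conjugated (every ring atom contributes a p orbital); 2 ring double bonds (4 π electrons) plus a heteroatom lone pair (2) give 6 π electrons. That satisfies 4n+2 with n=1, so ring C is aromatic (oxazole).
Ring D has a continuous p-orbital overlap around the ring; 3 ring double bonds give 6 π electrons. That satisfies 4n+2 with n=1, so ring D is aromatic (benzene ring).
Ring E has three sp³ carbons, so it is not fully conjugated — not aromatic (cyclopentane ring).
Aromatic: A, C, D. Total: 3.

3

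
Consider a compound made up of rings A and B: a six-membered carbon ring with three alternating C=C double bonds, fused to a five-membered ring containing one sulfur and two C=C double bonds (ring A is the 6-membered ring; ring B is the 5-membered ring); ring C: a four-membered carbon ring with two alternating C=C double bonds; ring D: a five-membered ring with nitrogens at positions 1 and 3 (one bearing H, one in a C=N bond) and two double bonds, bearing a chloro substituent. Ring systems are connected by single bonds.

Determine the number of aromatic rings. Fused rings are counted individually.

3

Rings A and B form a fused bicyclic system (with one sulfur) with 9 sp² atoms and 10 π electrons from ring double bonds plus a heteroatom lone pair. 10 = 4(2)+2, so the system is aromatic and both rings count as aromatic (benzothiophene).
Ring C has only sp² ring atoms; a planar conformation would have a fully conjugated π system of 4 electrons. But 4 = 4(1), which is 4n not 4n+2, so ring C is not aromatic (cyclobutadiene) — cyclobutadiene is antiaromatic and distorts to a rectangle.
Ring D is fully conjugated (every ring atom contributes a p orbital); 2 ring double bonds (4 π electrons) plus a heteroatom lone pair (2) give 6 π electrons. That satisfies 4n+2 with n=1, so ring D is aromatic (imidazole).
Aromatic: A, B, D. Total: 3.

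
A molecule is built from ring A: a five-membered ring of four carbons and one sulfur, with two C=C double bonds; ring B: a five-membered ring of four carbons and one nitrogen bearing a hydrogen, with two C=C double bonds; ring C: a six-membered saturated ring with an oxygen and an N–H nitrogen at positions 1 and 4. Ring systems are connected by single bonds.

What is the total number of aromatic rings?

2

Ring A is fully conjugated (every ring atom contributes a p orbital); 2 ring double bonds (4 π electrons) plus a heteroatom lone pair (2) give 6 π electrons. 6 = 4(1)+2, so ring A is aromatic (thiophene).
Ring B is planar and fully conjugated; 2 ring double bonds (4 π electrons) plus a heteroatom lone pair (2) give 6 π electrons. Since 6 = 4n+2 (n=1), ring B is aromatic (pyrrole).
Ring C has only sp³ atoms, so it is not fully conjugated — not aromatic (morpholine).
Aromatic: A, B. Total: 2.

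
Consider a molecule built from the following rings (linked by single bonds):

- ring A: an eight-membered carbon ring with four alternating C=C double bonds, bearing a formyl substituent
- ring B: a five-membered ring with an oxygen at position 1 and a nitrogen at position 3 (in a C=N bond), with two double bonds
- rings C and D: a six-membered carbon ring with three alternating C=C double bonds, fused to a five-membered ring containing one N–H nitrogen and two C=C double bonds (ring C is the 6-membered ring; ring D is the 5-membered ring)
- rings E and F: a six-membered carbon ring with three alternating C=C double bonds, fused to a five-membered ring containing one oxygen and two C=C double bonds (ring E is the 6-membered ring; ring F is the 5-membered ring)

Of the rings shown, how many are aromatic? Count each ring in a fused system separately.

Ring A has only sp² ring atoms; a planar conformation would have a fully conjugated π system of 8 electrons. But 8 = 4(2), which is 4n not 4n+2, so ring A is not aromatic (cyclooctatetraene) — cyclooctatetraene distorts into a non-planar tub to avoid antiaromaticity.
Ring B is fully conjugated (every ring atom contributes a p orbital); 2 ring double bonds (4 π electrons) plus a heteroatom lone pair (2) give 6 π electrons. 6 = 4(1)+2, so ring B is aromatic (oxazole).
Rings C and D form a fused bicyclic system (with one N–H) with 9 sp² atoms and 10 π electrons from ring double bonds plus a heteroatom lone pair. 10 = 4(2)+2, so the system is aromatic and both rings count as aromatic (indole).
Rings E and F form a fused bicyclic system (with one oxygen) with 9 sp² atoms and 10 π electrons from ring double bonds plus a heteroatom lone pair. 10 = 4(2)+2, so the system is aromatic and both rings count as aromatic (benzofuran).
Aromatic: B, C, D, E, F. Total: 5.

5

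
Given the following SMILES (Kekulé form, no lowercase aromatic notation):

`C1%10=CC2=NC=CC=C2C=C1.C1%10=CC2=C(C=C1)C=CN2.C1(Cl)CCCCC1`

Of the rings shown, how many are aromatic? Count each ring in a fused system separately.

4

The SMILES encodes two fused six-membered rings, each with three alternating double bonds; one ring is all carbon and the other has one ring nitrogen; a six-membered carbon ring with three alternating C=C double bonds, fused to a five-membered ring containing one N–H nitrogen and two C=C double bonds; a six-membered saturated carbon ring.
The fused 6/6-membered bicyclic (with one nitrogen) is a single π system with 10 sp² atoms and 10 π electrons from ring double bonds. 10 = 4(2)+2, so the system is aromatic and both rings count as aromatic (quinoline).
The fused 6/5-membered bicyclic (with one N–H) is a single π system with 9 sp² atoms and 10 π electrons from ring double bonds plus a heteroatom lone pair. 10 = 4(2)+2, so the system is aromatic and both rings count as aromatic (indole).
The 6-membered ring has only sp³ atoms, so it is not fully conjugated — not aromatic (cyclohexane).
4 of the 5 rings are aromatic. Total: 4.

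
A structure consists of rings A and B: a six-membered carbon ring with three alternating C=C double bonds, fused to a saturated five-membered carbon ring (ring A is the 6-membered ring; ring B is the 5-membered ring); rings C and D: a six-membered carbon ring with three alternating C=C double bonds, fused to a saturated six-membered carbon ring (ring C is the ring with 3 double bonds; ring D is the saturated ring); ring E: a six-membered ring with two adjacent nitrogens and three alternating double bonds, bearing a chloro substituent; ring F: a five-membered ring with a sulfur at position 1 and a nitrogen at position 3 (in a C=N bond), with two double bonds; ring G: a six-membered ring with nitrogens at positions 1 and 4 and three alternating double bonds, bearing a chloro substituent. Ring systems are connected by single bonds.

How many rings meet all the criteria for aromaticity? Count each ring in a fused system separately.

Ring A is fully conjugated (every ring atom contributes a p orbital); 3 ring double bonds give 6 π electrons. That satisfies 4n+2 with n=1, so ring A is aromatic (benzene ring).
Ring B has three sp³ carbons, so it is not fully conjugated — not aromatic (cyclopentane ring).
Ring C is planar and fully conjugated; 3 ring double bonds give 6 π electrons. 6 = 4(1)+2, so ring C is aromatic (benzene ring).
Ring D has four sp³ carbons, so it is not fully conjugated — not aromatic (cyclohexane ring).
Ring E is planar and fully conjugated; 3 ring double bonds give 6 π electrons. That satisfies 4n+2 with n=1, so ring E is aromatic (pyridazine).
Ring F has a continuous p-orbital overlap around the ring; 2 ring double bonds (4 π electrons) plus a heteroatom lone pair (2) give 6 π electrons. 6 = 4(1)+2, so ring F is aromatic (thiazole).
Ring G is planar and fully conjugated; 3 ring double bonds give 6 π electrons. Since 6 = 4n+2 (n=1), ring G is aromatic (pyrazine).
Aromatic: A, C, E, F, G. Total: 5.

5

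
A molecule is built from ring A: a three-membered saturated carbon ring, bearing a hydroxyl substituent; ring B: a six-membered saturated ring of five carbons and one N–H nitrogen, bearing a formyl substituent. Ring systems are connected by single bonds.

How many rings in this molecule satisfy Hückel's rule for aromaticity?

Ring A has only sp³ atoms, so it is not fully conjugated — not aromatic (cyclopropane).
Ring B has only sp³ atoms, so it is not fully conjugated — not aromatic (piperidine).
No ring is aromatic. Total: 0.

0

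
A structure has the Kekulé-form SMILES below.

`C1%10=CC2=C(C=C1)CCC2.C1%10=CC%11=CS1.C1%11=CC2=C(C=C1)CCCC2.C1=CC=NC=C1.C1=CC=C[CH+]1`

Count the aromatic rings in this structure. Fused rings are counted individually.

The SMILES encodes a six-membered carbon ring with three alternating C=C double bonds, fused to a saturated five-membered carbon ring; a five-membered ring of four carbons and one sulfur, with two C=C double bonds; a six-membered carbon ring with three alternating C=C double bonds, fused to a saturated six-membered carbon ring; a six-membered ring of five carbons and one nitrogen with three alternating double bonds; a five-membered all-carbon ring bearing a positive charge on one carbon, with two C=C double bonds.
The 6-membered ring is fully conjugated (every ring atom contributes a p orbital); 3 ring double bonds give 6 π electrons. That satisfies 4n+2 with n=1, so it is aromatic (benzene ring).
The 5-membered ring has three sp³ carbons, so it is not fully conjugated — not aromatic (cyclopentane ring).
The 5-membered ring with one sulfur is fully conjugated (every ring atom contributes a p orbital); 2 ring double bonds (4 π electrons) plus a heteroatom lone pair (2) give 6 π electrons. That satisfies 4n+2 with n=1, so it is aromatic (thiophene).
The second 6-membered ring has a continuous p-orbital overlap around the ring; 3 ring double bonds give 6 π electrons. That satisfies 4n+2 with n=1, so it is aromatic (benzene ring).
The third 6-membered ring has four sp³ carbons, so it is not fully conjugated — not aromatic (cyclohexane ring).
The 6-membered ring with one nitrogen has a continuous p-orbital overlap around the ring; 3 ring double bonds give 6 π electrons. Since 6 = 4n+2 (n=1), it is aromatic (pyridine).
The second 5-membered ring has only sp² ring atoms; a planar conformation would have a fully conjugated π system of 4 electrons. But 4 = 4(1), which is 4n not 4n+2, so it is not aromatic (cyclopentadienyl cation).
4 of the 7 rings are aromatic. Total: 4.

4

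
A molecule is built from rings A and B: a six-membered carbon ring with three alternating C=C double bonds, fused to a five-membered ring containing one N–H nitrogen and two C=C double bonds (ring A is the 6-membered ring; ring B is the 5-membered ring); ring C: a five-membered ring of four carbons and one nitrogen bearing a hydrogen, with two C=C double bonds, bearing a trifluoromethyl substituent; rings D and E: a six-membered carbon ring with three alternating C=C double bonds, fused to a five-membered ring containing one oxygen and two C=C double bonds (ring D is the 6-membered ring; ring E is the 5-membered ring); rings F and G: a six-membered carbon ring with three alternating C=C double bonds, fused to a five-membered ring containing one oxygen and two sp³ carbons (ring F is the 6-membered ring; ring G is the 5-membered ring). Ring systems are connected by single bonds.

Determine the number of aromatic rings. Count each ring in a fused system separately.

Rings A and B form a fused bicyclic system (with one N–H) with 9 sp² atoms and 10 π electrons from ring double bonds plus a heteroatom lone pair. 10 = 4(2)+2, so the system is aromatic and both rings count as aromatic (indole).
Ring C is fully conjugated (every ring atom contributes a p orbital); 2 ring double bonds (4 π electrons) plus a heteroatom lone pair (2) give 6 π electrons. 6 = 4(1)+2, so ring C is aromatic (pyrrole).
Rings D and E form a fused bicyclic system (with one oxygen) with 9 sp² atoms and 10 π electrons from ring double bonds plus a heteroatom lone pair. 10 = 4(2)+2, so the system is aromatic and both rings count as aromatic (benzofuran).
Ring F is fully conjugated (every ring atom contributes a p orbital); 3 ring double bonds give 6 π electrons. That satisfies 4n+2 with n=1, so ring F is aromatic (benzene ring).
Ring G has two sp³ carbons, so it is not fully conjugated — not aromatic (oxolane ring).
Aromatic: A, B, C, D, E, F. Total: 6.

6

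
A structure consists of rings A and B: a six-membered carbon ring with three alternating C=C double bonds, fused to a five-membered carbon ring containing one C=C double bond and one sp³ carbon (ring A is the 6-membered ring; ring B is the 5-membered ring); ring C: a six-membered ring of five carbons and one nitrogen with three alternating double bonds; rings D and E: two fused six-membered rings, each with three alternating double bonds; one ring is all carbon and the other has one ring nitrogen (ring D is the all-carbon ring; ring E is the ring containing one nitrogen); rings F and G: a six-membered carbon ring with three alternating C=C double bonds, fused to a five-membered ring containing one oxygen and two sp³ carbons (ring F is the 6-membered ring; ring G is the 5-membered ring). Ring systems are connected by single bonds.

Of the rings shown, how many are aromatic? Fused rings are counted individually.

Ring A is fully conjugated (every ring atom contributes a p orbital); 3 ring double bonds give 6 π electrons. That satisfies 4n+2 with n=1, so ring A is aromatic (benzene ring).
Ring B has one sp³ carbon, so it is not fully conjugated — not aromatic (cyclopentene ring).
Ring C has a continuous p-orbital overlap around the ring; 3 ring double bonds give 6 π electrons. 6 = 4(1)+2, so ring C is aromatic (pyridine).
Rings D and E form a fused bicyclic system (with one nitrogen) with 10 sp² atoms and 10 π electrons from ring double bonds. 10 = 4(2)+2, so the system is aromatic and both rings count as aromatic (quinoline).
Ring F is planar and fully conjugated; 3 ring double bonds give 6 π electrons. That satisfies 4n+2 with n=1, so ring F is aromatic (benzene ring).
Ring G has two sp³ carbons, so it is not fully conjugated — not aromatic (oxolane ring).
Aromatic: A, C, D, E, F. Total: 5.

5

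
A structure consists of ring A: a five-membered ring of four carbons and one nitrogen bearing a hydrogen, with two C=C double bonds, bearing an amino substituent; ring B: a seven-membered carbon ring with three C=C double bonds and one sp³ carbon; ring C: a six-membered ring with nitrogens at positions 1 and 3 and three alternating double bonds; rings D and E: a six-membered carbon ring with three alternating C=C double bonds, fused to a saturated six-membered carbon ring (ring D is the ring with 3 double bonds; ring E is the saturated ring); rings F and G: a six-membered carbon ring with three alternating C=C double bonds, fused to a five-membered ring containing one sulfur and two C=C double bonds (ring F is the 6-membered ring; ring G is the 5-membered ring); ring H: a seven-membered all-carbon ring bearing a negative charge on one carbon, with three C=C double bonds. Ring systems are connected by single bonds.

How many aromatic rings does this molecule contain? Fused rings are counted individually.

Ring A is planar and fully conjugated; 2 ring double bonds (4 π electrons) plus a heteroatom lone pair (2) give 6 π electrons. That satisfies 4n+2 with n=1, so ring A is aromatic (pyrrole).
Ring B has one sp³ carbon, so it is not fully conjugated — not aromatic (cycloheptatriene).
Ring C has a continuous p-orbital overlap around the ring; 3 ring double bonds give 6 π electrons. Since 6 = 4n+2 (n=1), ring C is aromatic (pyrimidine).
Ring D is planar and fully conjugated; 3 ring double bonds give 6 π electrons. 6 = 4(1)+2, so ring D is aromatic (benzene ring).
Ring E has four sp³ carbons, so it is not fully conjugated — not aromatic (cyclohexane ring).
Rings F and G form a fused bicyclic system (with one sulfur) with 9 sp² atoms and 10 π electrons from ring double bonds plus a heteroatom lone pair. 10 = 4(2)+2, so the system is aromatic and both rings count as aromatic (benzothiophene).
Ring H has only sp² ring atoms; a planar conformation would have a fully conjugated π system of 8 electrons. But 8 = 4(2), which is 4n not 4n+2, so ring H is not aromatic (cycloheptatrienyl anion).
Aromatic: A, C, D, F, G. Total: 5.

5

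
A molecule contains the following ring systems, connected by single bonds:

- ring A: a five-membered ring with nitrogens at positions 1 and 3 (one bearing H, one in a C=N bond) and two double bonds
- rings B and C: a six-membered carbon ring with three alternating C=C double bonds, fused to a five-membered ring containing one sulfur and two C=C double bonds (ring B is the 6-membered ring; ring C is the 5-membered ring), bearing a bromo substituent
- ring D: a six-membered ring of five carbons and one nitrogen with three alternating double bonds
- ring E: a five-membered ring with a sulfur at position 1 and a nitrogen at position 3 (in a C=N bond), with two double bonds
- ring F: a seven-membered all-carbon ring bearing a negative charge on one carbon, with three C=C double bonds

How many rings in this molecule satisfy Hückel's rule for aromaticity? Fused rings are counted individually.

Ring A has a continuous p-orbital overlap around the ring; 2 ring double bonds (4 π electrons) plus a heteroatom lone pair (2) give 6 π electrons. 6 = 4(1)+2, so ring A is aromatic (imidazole).
Rings B and C form a fused bicyclic system (with one sulfur) with 9 sp² atoms and 10 π electrons from ring double bonds plus a heteroatom lone pair. 10 = 4(2)+2, so the system is aromatic and both rings count as aromatic (benzothiophene).
Ring D has a continuous p-orbital overlap around the ring; 3 ring double bonds give 6 π electrons. 6 = 4(1)+2, so ring D is aromatic (pyridine).
Ring E is planar and fully conjugated; 2 ring double bonds (4 π electrons) plus a heteroatom lone pair (2) give 6 π electrons. 6 = 4(1)+2, so ring E is aromatic (thiazole).
Ring F has only sp² ring atoms; a planar conformation would have a fully conjugated π system of 8 electrons. But 8 = 4(2), which is 4n not 4n+2, so ring F is not aromatic (cycloheptatrienyl anion).
Aromatic: A, B, C, D, E. Total: 5.

5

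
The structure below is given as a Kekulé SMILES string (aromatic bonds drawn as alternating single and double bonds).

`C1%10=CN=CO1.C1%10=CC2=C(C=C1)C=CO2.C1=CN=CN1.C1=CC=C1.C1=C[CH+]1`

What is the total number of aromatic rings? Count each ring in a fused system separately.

5

The SMILES encodes a five-membered ring with an oxygen at position 1 and a nitrogen at position 3 (in a C=N bond), with two double bonds; a six-membered carbon ring with three alternating C=C double bonds, fused to a five-membered ring containing one oxygen and two C=C double bonds; a five-membered ring with nitrogens at positions 1 and 3 (one bearing H, one in a C=N bond) and two double bonds; a four-membered carbon ring with two alternating C=C double bonds; a three-membered all-carbon ring bearing a positive charge on one carbon, with one C=C double bond.
The 5-membered ring with one oxygen and one =N– is fully conjugated (every ring atom contributes a p orbital); 2 ring double bonds (4 π electrons) plus a heteroatom lone pair (2) give 6 π electrons. That satisfies 4n+2 with n=1, so it is aromatic (oxazole).
The fused 6/5-membered bicyclic (with one oxygen) is a single π system with 9 sp² atoms and 10 π electrons from ring double bonds plus a heteroatom lone pair. 10 = 4(2)+2, so the system is aromatic and both rings count as aromatic (benzofuran).
The 5-membered ring with two nitrogens (one N–H, one =N–) is planar and fully conjugated; 2 ring double bonds (4 π electrons) plus a heteroatom lone pair (2) give 6 π electrons. Since 6 = 4n+2 (n=1), it is aromatic (imidazole).
The 4-membered ring has only sp² ring atoms; a planar conformation would have a fully conjugated π system of 4 electrons. But 4 = 4(1), which is 4n not 4n+2, so it is not aromatic (cyclobutadiene) — cyclobutadiene is antiaromatic and distorts to a rectangle.
The 3-membered ring is fully conjugated (every ring atom contributes a p orbital); 1 ring double bond (2 π electrons) plus the carbocation's empty p orbital (0, but keeps the ring conjugated) give 2 π electrons. That satisfies 4n+2 with n=0, so it is aromatic (cyclopropenyl cation).
5 of the 6 rings are aromatic. Total: 5.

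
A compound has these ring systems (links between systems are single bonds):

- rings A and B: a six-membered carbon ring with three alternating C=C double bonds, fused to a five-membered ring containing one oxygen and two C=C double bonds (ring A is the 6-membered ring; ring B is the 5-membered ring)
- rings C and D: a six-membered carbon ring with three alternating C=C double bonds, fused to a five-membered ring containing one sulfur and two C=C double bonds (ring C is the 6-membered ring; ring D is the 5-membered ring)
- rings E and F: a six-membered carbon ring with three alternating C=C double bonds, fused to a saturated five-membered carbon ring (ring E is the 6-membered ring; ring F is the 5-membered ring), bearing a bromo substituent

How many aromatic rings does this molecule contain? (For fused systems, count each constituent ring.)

Rings A and B form a fused bicyclic system (with one oxygen) with 9 sp² atoms and 10 π electrons from ring double bonds plus a heteroatom lone pair. 10 = 4(2)+2, so the system is aromatic and both rings count as aromatic (benzofuran).
Rings C and D form a fused bicyclic system (with one sulfur) with 9 sp² atoms and 10 π electrons from ring double bonds plus a heteroatom lone pair. 10 = 4(2)+2, so the system is aromatic and both rings count as aromatic (benzothiophene).
Ring E is planar and fully conjugated; 3 ring double bonds give 6 π electrons. That satisfies 4n+2 with n=1, so ring E is aromatic (benzene ring).
Ring F has three sp³ carbons, so it is not fully conjugated — not aromatic (cyclopentane ring).
Aromatic: A, B, C, D, E. Total: 5.

5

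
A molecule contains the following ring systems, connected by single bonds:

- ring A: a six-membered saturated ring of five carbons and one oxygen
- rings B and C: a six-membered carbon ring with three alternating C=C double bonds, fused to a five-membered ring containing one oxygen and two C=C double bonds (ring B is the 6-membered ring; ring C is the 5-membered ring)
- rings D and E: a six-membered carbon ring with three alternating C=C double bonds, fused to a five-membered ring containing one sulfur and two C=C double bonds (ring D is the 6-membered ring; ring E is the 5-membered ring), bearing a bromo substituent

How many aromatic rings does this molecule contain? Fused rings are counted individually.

4

Ring A has only sp³ atoms, so it is not fully conjugated — not aromatic (tetrahydropyran).
Rings B and C form a fused bicyclic system (with one oxygen) with 9 sp² atoms and 10 π electrons from ring double bonds plus a heteroatom lone pair. 10 = 4(2)+2, so the system is aromatic and both rings count as aromatic (benzofuran).
Rings D and E form a fused bicyclic system (with one sulfur) with 9 sp² atoms and 10 π electrons from ring double bonds plus a heteroatom lone pair. 10 = 4(2)+2, so the system is aromatic and both rings count as aromatic (benzothiophene).
Aromatic: B, C, D, E. Total: 4.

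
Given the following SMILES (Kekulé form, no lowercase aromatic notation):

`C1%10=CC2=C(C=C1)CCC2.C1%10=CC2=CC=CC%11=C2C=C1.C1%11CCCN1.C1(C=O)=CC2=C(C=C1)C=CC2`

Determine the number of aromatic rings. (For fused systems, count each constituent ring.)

4

The SMILES encodes a six-membered carbon ring with three alternating C=C double bonds, fused to a saturated five-membered carbon ring; two fused six-membered carbon rings, each with three alternating C=C double bonds; a five-membered saturated ring of four carbons and one N–H nitrogen; a six-membered carbon ring with three alternating C=C double bonds, fused to a five-membered carbon ring containing one C=C double bond and one sp³ carbon.
The 6-membered ring is planar and fully conjugated; 3 ring double bonds give 6 π electrons. 6 = 4(1)+2, so it is aromatic (benzene ring).
The 5-membered ring has three sp³ carbons, so it is not fully conjugated — not aromatic (cyclopentane ring).
The fused 6/6-membered bicyclic is a single π system with 10 sp² atoms and 10 π electrons from ring double bonds. 10 = 4(2)+2, so the system is aromatic and both rings count as aromatic (naphthalene).
The 5-membered ring with one N–H has only sp³ atoms, so it is not fully conjugated — not aromatic (pyrrolidine).
The second 6-membered ring is fully conjugated (every ring atom contributes a p orbital); 3 ring double bonds give 6 π electrons. 6 = 4(1)+2, so it is aromatic (benzene ring).
The second 5-membered ring has one sp³ carbon, so it is not fully conjugated — not aromatic (cyclopentene ring).
4 of the 7 rings are aromatic. Total: 4.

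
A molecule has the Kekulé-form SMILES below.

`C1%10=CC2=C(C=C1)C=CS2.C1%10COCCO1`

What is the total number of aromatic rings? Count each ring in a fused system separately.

2

The SMILES encodes a six-membered carbon ring with three alternating C=C double bonds, fused to a five-membered ring containing one sulfur and two C=C double bonds; a six-membered saturated ring with oxygens at positions 1 and 4.
The fused 6/5-membered bicyclic (with one sulfur) is a single π system with 9 sp² atoms and 10 π electrons from ring double bonds plus a heteroatom lone pair. 10 = 4(2)+2, so the system is aromatic and both rings count as aromatic (benzothiophene).
The 6-membered ring with two oxygens (1,4) has only sp³ atoms, so it is not fully conjugated — not aromatic (1,4-dioxane).
2 of the 3 rings are aromatic. Total: 2.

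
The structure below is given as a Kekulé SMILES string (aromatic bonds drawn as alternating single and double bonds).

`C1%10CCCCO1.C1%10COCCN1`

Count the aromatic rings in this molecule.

The SMILES encodes a six-membered saturated ring of five carbons and one oxygen; a six-membered saturated ring with an oxygen and an N–H nitrogen at positions 1 and 4.
The 6-membered ring with one oxygen has only sp³ atoms, so it is not fully conjugated — not aromatic (tetrahydropyran).
The 6-membered ring with one oxygen and one N–H (1,4) has only sp³ atoms, so it is not fully conjugated — not aromatic (morpholine).
None of the rings are aromatic. Total: 0.

0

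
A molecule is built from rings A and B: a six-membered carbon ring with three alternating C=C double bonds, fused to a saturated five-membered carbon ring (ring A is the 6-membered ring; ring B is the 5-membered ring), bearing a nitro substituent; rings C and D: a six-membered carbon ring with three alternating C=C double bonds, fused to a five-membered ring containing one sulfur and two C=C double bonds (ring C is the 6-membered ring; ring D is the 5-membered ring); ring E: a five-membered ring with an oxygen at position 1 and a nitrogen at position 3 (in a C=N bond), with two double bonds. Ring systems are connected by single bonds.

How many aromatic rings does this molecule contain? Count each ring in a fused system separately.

Ring A is fully conjugated (every ring atom contributes a p orbital); 3 ring double bonds give 6 π electrons. That satisfies 4n+2 with n=1, so ring A is aromatic (benzene ring).
Ring B has three sp³ carbons, so it is not fully conjugated — not aromatic (cyclopentane ring).
Rings C and D form a fused bicyclic system (with one sulfur) with 9 sp² atoms and 10 π electrons from ring double bonds plus a heteroatom lone pair. 10 = 4(2)+2, so the system is aromatic and both rings count as aromatic (benzothiophene).
Ring E is planar and fully conjugated; 2 ring double bonds (4 π electrons) plus a heteroatom lone pair (2) give 6 π electrons. That satisfies 4n+2 with n=1, so ring E is aromatic (oxazole).
Aromatic: A, C, D, E. Total: 4.

4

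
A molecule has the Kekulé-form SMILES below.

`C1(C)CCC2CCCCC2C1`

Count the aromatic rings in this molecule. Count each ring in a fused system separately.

0

The SMILES encodes two fused six-membered saturated carbon rings.
The 6-membered ring has only sp³ atoms, so it is not fully conjugated — not aromatic (cyclohexane ring).
The second 6-membered ring has only sp³ atoms, so it is not fully conjugated — not aromatic (cyclohexane ring).
None of the rings are aromatic. Total: 0.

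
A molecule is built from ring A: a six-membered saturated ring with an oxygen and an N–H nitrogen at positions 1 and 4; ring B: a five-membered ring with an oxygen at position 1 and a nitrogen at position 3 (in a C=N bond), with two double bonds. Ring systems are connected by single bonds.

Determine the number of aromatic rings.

1

Ring A has only sp³ atoms, so it is not fully conjugated — not aromatic (morpholine).
Ring B is planar and fully conjugated; 2 ring double bonds (4 π electrons) plus a heteroatom lone pair (2) give 6 π electrons. Since 6 = 4n+2 (n=1), ring B is aromatic (oxazole).
Aromatic: B. Total: 1.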